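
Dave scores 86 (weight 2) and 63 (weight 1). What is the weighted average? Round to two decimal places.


Weighted sum:
2 x 86 + 1 x 63 = 235
Total weight:
2 + 1 = 3
Weighted average:
235 / 3 = 78.3333... ≈ 78.33

78.33


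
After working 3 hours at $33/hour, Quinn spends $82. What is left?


Calculate earnings:
3 x $33 = $99
Subtract spending:
$99 - $82 = $17

$17


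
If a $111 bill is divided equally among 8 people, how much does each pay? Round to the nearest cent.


Total bill: $111
Number of people: 8
Each pays: $111 / 8 = $13.875 ≈ $13.88

$13.88


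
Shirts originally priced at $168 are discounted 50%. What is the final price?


Calculate the discount amount:
50% of $168 = $84
Subtract from original:
$168 - $84 = $84

$84


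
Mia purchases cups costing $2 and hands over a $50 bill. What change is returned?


Start with the amount paid:
$50
Subtract the price:
$50 - $2 = $48

$48


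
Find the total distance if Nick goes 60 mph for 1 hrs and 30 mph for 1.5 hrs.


Leg 1 distance:
60 x 1 = 60 miles
Leg 2 distance:
30 x 1.5 = 45 miles
Total distance:
60 + 45 = 105 miles

105 miles


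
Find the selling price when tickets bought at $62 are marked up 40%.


Calculate the markup amount:
40% of $62 = $24.80
Add to cost:
$62 + $24.80 = $86.80

$86.80


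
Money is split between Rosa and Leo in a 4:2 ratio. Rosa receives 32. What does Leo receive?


Find the multiplier:
32 / 4 = 8
Apply to Leo's share:
2 x 8 = 16

16


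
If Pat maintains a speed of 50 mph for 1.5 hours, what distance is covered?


Use the formula: distance = speed x time
Speed = 50 mph, Time = 1.5 hours
50 x 1.5 = 75 miles

75 miles


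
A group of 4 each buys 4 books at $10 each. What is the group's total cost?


Cost per person:
4 x $10 = $40
Group total:
4 x $40 = $160

$160


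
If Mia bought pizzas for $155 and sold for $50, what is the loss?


Selling price = $50
Cost price = $155
Loss = cost price - selling price:
Loss = $155 - $50 = $105

$105


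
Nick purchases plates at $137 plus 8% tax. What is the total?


Calculate the tax:
8% of $137 = $10.96
Add tax to price:
$137 + $10.96 = $147.96

$147.96


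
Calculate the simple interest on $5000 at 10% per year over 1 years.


Use the formula I = P x R x T / 100
P x R x T = 5000 x 10 x 1 = 50000
I = 50000 / 100 = $500

$500


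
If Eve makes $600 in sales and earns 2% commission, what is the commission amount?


Convert rate to decimal:
2% = 0.02
Multiply by sales:
$600 x 0.02 = $12

$12


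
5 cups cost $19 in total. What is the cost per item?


Total cost: $19
Number of items: 5
Unit price: $19 / 5 = $3.80

$3.80


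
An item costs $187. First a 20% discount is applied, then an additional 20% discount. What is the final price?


First discount:
20% of $187 = $37.40
Price after first discount:
$187 - $37.40 = $149.60
Second discount:
20% of $149.60 = $29.92
Final price:
$149.60 - $29.92 = $119.68

$119.68


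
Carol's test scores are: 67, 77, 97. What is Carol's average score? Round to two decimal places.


Add the scores:
67 + 77 + 97 = 241
Divide by the number of tests:
241 / 3 = 80.3333... ≈ 80.33

80.33


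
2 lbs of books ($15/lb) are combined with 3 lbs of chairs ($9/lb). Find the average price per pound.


Cost of books:
2 x $15 = $30
Cost of chairs:
3 x $9 = $27
Total cost: $30 + $27 = $57
Total weight: 5 lbs
Average: $57 / 5 = $11.40/lb

$11.40/lb


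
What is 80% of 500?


Convert percentage to decimal:
80% = 0.8
Multiply:
500 x 0.8 = 400

400


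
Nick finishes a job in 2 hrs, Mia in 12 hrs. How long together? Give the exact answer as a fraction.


Nick's rate: 1/2 of the job per hour
Mia's rate: 1/12 of the job per hour
Combined rate: 1/2 + 1/12 = 7/12 per hour
Time = 1 / (7/12) = 12/7 hours (≈ 1.71 hours)

12/7 hours


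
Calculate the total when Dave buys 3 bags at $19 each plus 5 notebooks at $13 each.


Cost of bags:
3 x $19 = $57
Cost of notebooks:
5 x $13 = $65
Add both:
$57 + $65 = $122

$122


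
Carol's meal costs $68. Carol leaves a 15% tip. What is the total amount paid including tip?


Calculate the tip:
15% of $68 = $10.20
Add tip to meal cost:
$68 + $10.20 = $78.20

$78.20


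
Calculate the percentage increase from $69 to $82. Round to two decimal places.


Find the absolute change:
|82 - 69| = 13
Divide by original and multiply by 100:
13 / 69 x 100 = 18.8405...% ≈ 18.84%

18.84%


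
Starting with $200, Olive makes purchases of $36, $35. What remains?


Add up expenses:
$36 + $35 = $71
Subtract from budget:
$200 - $71 = $129

$129


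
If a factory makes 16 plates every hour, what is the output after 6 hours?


Production rate: 16 plates per hour
Time: 6 hours
Total: 16 x 6 = 96 plates

96 plates


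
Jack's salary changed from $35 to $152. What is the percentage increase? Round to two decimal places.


Find the absolute change:
|152 - 35| = 117
Divide by original and multiply by 100:
117 / 35 x 100 = 334.2857...% ≈ 334.29%

334.29%


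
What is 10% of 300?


Convert percentage to decimal:
10% = 0.1
Multiply:
300 x 0.1 = 30

30


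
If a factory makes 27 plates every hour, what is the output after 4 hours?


Production rate: 27 plates per hour
Time: 4 hours
Total: 27 x 4 = 108 plates

108 plates


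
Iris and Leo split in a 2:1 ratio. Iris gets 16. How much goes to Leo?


Find the multiplier:
16 / 2 = 8
Apply to Leo's share:
1 x 8 = 8

8


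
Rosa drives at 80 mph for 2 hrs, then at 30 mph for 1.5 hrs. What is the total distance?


Leg 1 distance:
80 x 2 = 160 miles
Leg 2 distance:
30 x 1.5 = 45 miles
Total distance:
160 + 45 = 205 miles

205 miles


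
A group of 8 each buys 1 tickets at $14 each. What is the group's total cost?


Cost per person:
1 x $14 = $14
Group total:
8 x $14 = $112

$112


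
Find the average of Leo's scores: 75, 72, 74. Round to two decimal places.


Add the scores:
75 + 72 + 74 = 221
Divide by the number of tests:
221 / 3 = 73.6666... ≈ 73.67

73.67


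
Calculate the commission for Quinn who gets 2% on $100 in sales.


Convert rate to decimal:
2% = 0.02
Multiply by sales:
$100 x 0.02 = $2

$2


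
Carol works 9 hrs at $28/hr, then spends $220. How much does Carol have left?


Calculate earnings:
9 x $28 = $252
Subtract spending:
$252 - $220 = $32

$32


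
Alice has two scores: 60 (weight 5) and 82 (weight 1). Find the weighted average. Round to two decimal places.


Weighted sum:
5 x 60 + 1 x 82 = 382
Total weight:
5 + 1 = 6
Weighted average:
382 / 6 = 63.6666... ≈ 63.67

63.67


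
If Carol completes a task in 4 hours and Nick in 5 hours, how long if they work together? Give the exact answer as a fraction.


Carol's rate: 1/4 of the job per hour
Nick's rate: 1/5 of the job per hour
Combined rate: 1/4 + 1/5 = 9/20 per hour
Time = 1 / (9/20) = 20/9 hours (≈ 2.22 hours)

20/9 hours


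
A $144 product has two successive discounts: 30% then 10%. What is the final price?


First discount:
30% of $144 = $43.20
Price after first discount:
$144 - $43.20 = $100.80
Second discount:
10% of $100.80 = $10.08
Final price:
$100.80 - $10.08 = $90.72

$90.72


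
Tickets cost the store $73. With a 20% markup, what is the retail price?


Calculate the markup amount:
20% of $73 = $14.60
Add to cost:
$73 + $14.60 = $87.60

$87.60


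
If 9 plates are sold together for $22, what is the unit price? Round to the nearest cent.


Total cost: $22
Number of items: 9
Unit price: $22 / 9 = $2.4444... ≈ $2.44

$2.44


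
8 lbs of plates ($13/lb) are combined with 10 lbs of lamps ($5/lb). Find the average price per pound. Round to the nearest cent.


Cost of plates:
8 x $13 = $104
Cost of lamps:
10 x $5 = $50
Total cost: $104 + $50 = $154
Total weight: 18 lbs
Average: $154 / 18 = $8.5555... ≈ $8.56/lb

$8.56/lb


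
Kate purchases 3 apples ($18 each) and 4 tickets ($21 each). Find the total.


Cost of apples:
3 x $18 = $54
Cost of tickets:
4 x $21 = $84
Add both:
$54 + $84 = $138

$138


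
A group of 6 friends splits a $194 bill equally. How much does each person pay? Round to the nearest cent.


Total bill: $194
Number of people: 6
Each pays: $194 / 6 = $32.3333... ≈ $32.33

$32.33


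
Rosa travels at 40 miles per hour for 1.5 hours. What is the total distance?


Use the formula: distance = speed x time
Speed = 40 mph, Time = 1.5 hours
40 x 1.5 = 60 miles

60 miles


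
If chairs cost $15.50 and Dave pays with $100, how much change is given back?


Start with the amount paid:
$100
Subtract the price:
$100 - $15.50 = $84.50

$84.50


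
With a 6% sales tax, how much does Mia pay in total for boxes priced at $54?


Calculate the tax:
6% of $54 = $3.24
Add tax to price:
$54 + $3.24 = $57.24

$57.24


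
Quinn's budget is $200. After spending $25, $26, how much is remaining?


Add up expenses:
$25 + $26 = $51
Subtract from budget:
$200 - $51 = $149

$149


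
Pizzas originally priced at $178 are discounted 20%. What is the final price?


Calculate the discount amount:
20% of $178 = $35.60
Subtract from original:
$178 - $35.60 = $142.40

$142.40


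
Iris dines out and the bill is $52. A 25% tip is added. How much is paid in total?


Calculate the tip:
25% of $52 = $13
Add tip to meal cost:
$52 + $13 = $65

$65


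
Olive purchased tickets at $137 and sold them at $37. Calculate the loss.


Selling price = $37
Cost price = $137
Loss = cost price - selling price:
Loss = $137 - $37 = $100

$100


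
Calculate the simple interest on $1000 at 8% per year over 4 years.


Use the formula I = P x R x T / 100
P x R x T = 1000 x 8 x 4 = 32000
I = 32000 / 100 = $320

$320


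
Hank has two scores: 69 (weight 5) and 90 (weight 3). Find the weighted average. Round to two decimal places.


Weighted sum:
5 x 69 + 3 x 90 = 615
Total weight:
5 + 3 = 8
Weighted average:
615 / 8 = 76.875 ≈ 76.88

76.88


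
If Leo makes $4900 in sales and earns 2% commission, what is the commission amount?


Convert rate to decimal:
2% = 0.02
Multiply by sales:
$4900 x 0.02 = $98

$98


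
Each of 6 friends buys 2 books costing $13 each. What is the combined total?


Cost per person:
2 x $13 = $26
Group total:
6 x $26 = $156

$156


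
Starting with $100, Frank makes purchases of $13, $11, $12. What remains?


Add up expenses:
$13 + $11 + $12 = $36
Subtract from budget:
$100 - $36 = $64

$64


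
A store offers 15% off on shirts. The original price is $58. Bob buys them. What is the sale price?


Calculate the discount amount:
15% of $58 = $8.70
Subtract from original:
$58 - $8.70 = $49.30

$49.30


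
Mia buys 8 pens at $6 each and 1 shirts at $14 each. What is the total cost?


Cost of pens:
8 x $6 = $48
Cost of shirts:
1 x $14 = $14
Add both:
$48 + $14 = $62

$62


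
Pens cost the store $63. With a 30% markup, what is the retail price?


Calculate the markup amount:
30% of $63 = $18.90
Add to cost:
$63 + $18.90 = $81.90

$81.90


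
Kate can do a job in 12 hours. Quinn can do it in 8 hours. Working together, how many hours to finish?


Kate's rate: 1/12 of the job per hour
Quinn's rate: 1/8 of the job per hour
Combined rate: 1/12 + 1/8 = 5/24 per hour
Time = 1 / (5/24) = 24/5 = 4.8 hours

4.8 hours


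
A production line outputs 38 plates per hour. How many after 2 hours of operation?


Production rate: 38 plates per hour
Time: 2 hours
Total: 38 x 2 = 76 plates

76 plates


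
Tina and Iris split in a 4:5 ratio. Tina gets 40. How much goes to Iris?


Find the multiplier:
40 / 4 = 10
Apply to Iris's share:
5 x 10 = 50

50


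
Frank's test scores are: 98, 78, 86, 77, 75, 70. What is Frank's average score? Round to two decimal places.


Add the scores:
98 + 78 + 86 + 77 + 75 + 70 = 484
Divide by the number of tests:
484 / 6 = 80.6666... ≈ 80.67

80.67


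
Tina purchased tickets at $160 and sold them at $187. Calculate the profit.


Selling price = $187
Cost price = $160
Profit = selling price - cost price:
Profit = $187 - $160 = $27

$27


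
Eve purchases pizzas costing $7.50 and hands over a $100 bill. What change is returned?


Start with the amount paid:
$100
Subtract the price:
$100 - $7.50 = $92.50

$92.50


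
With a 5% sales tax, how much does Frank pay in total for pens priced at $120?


Calculate the tax:
5% of $120 = $6
Add tax to price:
$120 + $6 = $126

$126


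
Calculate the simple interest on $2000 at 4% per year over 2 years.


Use the formula I = P x R x T / 100
P x R x T = 2000 x 4 x 2 = 16000
I = 16000 / 100 = $160

$160


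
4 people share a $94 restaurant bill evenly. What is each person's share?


Total bill: $94
Number of people: 4
Each pays: $94 / 4 = $23.50

$23.50


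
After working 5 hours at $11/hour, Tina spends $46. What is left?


Calculate earnings:
5 x $11 = $55
Subtract spending:
$55 - $46 = $9

$9


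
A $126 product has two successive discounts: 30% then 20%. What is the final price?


First discount:
30% of $126 = $37.80
Price after first discount:
$126 - $37.80 = $88.20
Second discount:
20% of $88.20 = $17.64
Final price:
$88.20 - $17.64 = $70.56

$70.56


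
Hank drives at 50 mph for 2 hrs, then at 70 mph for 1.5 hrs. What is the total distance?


Leg 1 distance:
50 x 2 = 100 miles
Leg 2 distance:
70 x 1.5 = 105 miles
Total distance:
100 + 105 = 205 miles

205 miles


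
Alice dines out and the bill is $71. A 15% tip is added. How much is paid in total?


Calculate the tip:
15% of $71 = $10.65
Add tip to meal cost:
$71 + $10.65 = $81.65

$81.65


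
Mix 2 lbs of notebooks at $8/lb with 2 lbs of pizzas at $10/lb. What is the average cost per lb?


Cost of notebooks:
2 x $8 = $16
Cost of pizzas:
2 x $10 = $20
Total cost: $16 + $20 = $36
Total weight: 4 lbs
Average: $36 / 4 = $9/lb

$9/lb


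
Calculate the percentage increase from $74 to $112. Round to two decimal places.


Find the absolute change:
|112 - 74| = 38
Divide by original and multiply by 100:
38 / 74 x 100 = 51.3513...% ≈ 51.35%

51.35%


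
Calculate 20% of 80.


Convert percentage to decimal:
20% = 0.2
Multiply:
80 x 0.2 = 16

16


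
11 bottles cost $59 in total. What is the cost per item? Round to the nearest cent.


Total cost: $59
Number of items: 11
Unit price: $59 / 11 = $5.3636... ≈ $5.36

$5.36


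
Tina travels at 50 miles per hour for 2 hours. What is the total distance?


Use the formula: distance = speed x time
Speed = 50 mph, Time = 2 hours
50 x 2 = 100 miles

100 miles


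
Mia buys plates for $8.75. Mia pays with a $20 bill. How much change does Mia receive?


Start with the amount paid:
$20
Subtract the price:
$20 - $8.75 = $11.25

$11.25


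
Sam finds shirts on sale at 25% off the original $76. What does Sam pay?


Calculate the discount amount:
25% of $76 = $19
Subtract from original:
$76 - $19 = $57

$57


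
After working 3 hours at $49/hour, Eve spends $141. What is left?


Calculate earnings:
3 x $49 = $147
Subtract spending:
$147 - $141 = $6

$6


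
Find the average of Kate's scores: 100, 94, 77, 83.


Add the scores:
100 + 94 + 77 + 83 = 354
Divide by the number of tests:
354 / 4 = 88.5

88.5


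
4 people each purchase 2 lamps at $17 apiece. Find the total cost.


Cost per person:
2 x $17 = $34
Group total:
4 x $34 = $136

$136


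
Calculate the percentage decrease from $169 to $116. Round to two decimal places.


Find the absolute change:
|116 - 169| = 53
Divide by original and multiply by 100:
53 / 169 x 100 = 31.3609...% ≈ 31.36%

31.36%


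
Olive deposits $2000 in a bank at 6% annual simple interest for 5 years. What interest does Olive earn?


Use the formula I = P x R x T / 100
P x R x T = 2000 x 6 x 5 = 60000
I = 60000 / 100 = $600

$600


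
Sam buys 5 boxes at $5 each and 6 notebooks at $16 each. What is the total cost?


Cost of boxes:
5 x $5 = $25
Cost of notebooks:
6 x $16 = $96
Add both:
$25 + $96 = $121

$121


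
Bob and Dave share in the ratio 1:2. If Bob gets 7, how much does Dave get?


Find the multiplier:
7 / 1 = 7
Apply to Dave's share:
2 x 7 = 14

14


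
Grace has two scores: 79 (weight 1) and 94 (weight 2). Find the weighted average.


Weighted sum:
1 x 79 + 2 x 94 = 267
Total weight:
1 + 2 = 3
Weighted average:
267 / 3 = 89

89


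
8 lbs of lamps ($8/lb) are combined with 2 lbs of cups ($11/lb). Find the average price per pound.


Cost of lamps:
8 x $8 = $64
Cost of cups:
2 x $11 = $22
Total cost: $64 + $22 = $86
Total weight: 10 lbs
Average: $86 / 10 = $8.60/lb

$8.60/lb


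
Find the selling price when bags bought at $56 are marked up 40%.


Calculate the markup amount:
40% of $56 = $22.40
Add to cost:
$56 + $22.40 = $78.40

$78.40


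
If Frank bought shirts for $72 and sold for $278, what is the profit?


Selling price = $278
Cost price = $72
Profit = selling price - cost price:
Profit = $278 - $72 = $206

$206


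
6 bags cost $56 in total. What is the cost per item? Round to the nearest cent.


Total cost: $56
Number of items: 6
Unit price: $56 / 6 = $9.3333... ≈ $9.33

$9.33


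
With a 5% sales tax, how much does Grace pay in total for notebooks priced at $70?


Calculate the tax:
5% of $70 = $3.50
Add tax to price:
$70 + $3.50 = $73.50

$73.50


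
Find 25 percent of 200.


Convert percentage to decimal:
25% = 0.25
Multiply:
200 x 0.25 = 50

50


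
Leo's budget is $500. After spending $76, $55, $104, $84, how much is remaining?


Add up expenses:
$76 + $55 + $104 + $84 = $319
Subtract from budget:
$500 - $319 = $181

$181


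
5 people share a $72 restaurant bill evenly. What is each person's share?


Total bill: $72
Number of people: 5
Each pays: $72 / 5 = $14.40

$14.40


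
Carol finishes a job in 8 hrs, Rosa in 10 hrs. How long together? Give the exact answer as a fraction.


Carol's rate: 1/8 of the job per hour
Rosa's rate: 1/10 of the job per hour
Combined rate: 1/8 + 1/10 = 9/40 per hour
Time = 1 / (9/40) = 40/9 hours (≈ 4.44 hours)

40/9 hours


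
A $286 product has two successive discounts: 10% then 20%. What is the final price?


First discount:
10% of $286 = $28.60
Price after first discount:
$286 - $28.60 = $257.40
Second discount:
20% of $257.40 = $51.48
Final price:
$257.40 - $51.48 = $205.92

$205.92


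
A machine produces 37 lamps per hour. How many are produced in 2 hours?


Production rate: 37 lamps per hour
Time: 2 hours
Total: 37 x 2 = 74 lamps

74 lamps


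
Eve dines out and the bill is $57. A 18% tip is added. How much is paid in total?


Calculate the tip:
18% of $57 = $10.26
Add tip to meal cost:
$57 + $10.26 = $67.26

$67.26


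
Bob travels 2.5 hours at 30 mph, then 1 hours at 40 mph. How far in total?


Leg 1 distance:
30 x 2.5 = 75 miles
Leg 2 distance:
40 x 1 = 40 miles
Total distance:
75 + 40 = 115 miles

115 miles


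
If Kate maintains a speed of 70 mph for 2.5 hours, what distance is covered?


Use the formula: distance = speed x time
Speed = 70 mph, Time = 2.5 hours
70 x 2.5 = 175 miles

175 miles


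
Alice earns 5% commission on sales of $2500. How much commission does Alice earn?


Convert rate to decimal:
5% = 0.05
Multiply by sales:
$2500 x 0.05 = $125

$125


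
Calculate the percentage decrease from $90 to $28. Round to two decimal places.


Find the absolute change:
|28 - 90| = 62
Divide by original and multiply by 100:
62 / 90 x 100 = 68.8888...% ≈ 68.89%

68.89%


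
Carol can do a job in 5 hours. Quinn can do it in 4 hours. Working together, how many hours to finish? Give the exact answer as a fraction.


Carol's rate: 1/5 of the job per hour
Quinn's rate: 1/4 of the job per hour
Combined rate: 1/5 + 1/4 = 9/20 per hour
Time = 1 / (9/20) = 20/9 hours (≈ 2.22 hours)

20/9 hours


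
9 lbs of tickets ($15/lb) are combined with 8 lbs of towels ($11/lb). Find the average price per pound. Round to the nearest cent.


Cost of tickets:
9 x $15 = $135
Cost of towels:
8 x $11 = $88
Total cost: $135 + $88 = $223
Total weight: 17 lbs
Average: $223 / 17 = $13.1176... ≈ $13.12/lb

$13.12/lb


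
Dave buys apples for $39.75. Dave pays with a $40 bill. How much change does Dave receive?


Start with the amount paid:
$40
Subtract the price:
$40 - $39.75 = $0.25

$0.25


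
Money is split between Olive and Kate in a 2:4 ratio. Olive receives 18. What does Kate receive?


Find the multiplier:
18 / 2 = 9
Apply to Kate's share:
4 x 9 = 36

36


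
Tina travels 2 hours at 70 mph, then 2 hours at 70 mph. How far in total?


Leg 1 distance:
70 x 2 = 140 miles
Leg 2 distance:
70 x 2 = 140 miles
Total distance:
140 + 140 = 280 miles

280 miles


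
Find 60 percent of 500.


Convert percentage to decimal:
60% = 0.6
Multiply:
500 x 0.6 = 300

300


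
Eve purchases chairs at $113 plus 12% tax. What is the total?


Calculate the tax:
12% of $113 = $13.56
Add tax to price:
$113 + $13.56 = $126.56

$126.56


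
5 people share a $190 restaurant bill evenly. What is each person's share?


Total bill: $190
Number of people: 5
Each pays: $190 / 5 = $38

$38


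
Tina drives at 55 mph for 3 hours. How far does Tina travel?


Use the formula: distance = speed x time
Speed = 55 mph, Time = 3 hours
55 x 3 = 165 miles

165 miles


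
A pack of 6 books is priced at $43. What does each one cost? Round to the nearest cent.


Total cost: $43
Number of items: 6
Unit price: $43 / 6 = $7.1666... ≈ $7.17

$7.17


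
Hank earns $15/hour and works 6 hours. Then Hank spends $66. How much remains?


Calculate earnings:
6 x $15 = $90
Subtract spending:
$90 - $66 = $24

$24


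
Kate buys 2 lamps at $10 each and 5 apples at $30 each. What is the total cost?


Cost of lamps:
2 x $10 = $20
Cost of apples:
5 x $30 = $150
Add both:
$20 + $150 = $170

$170


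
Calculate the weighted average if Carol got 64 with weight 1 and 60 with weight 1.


Weighted sum:
1 x 64 + 1 x 60 = 124
Total weight:
1 + 1 = 2
Weighted average:
124 / 2 = 62

62


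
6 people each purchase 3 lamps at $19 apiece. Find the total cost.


Cost per person:
3 x $19 = $57
Group total:
6 x $57 = $342

$342


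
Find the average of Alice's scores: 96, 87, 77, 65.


Add the scores:
96 + 87 + 77 + 65 = 325
Divide by the number of tests:
325 / 4 = 81.25

81.25


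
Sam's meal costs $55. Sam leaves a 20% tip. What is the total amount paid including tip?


Calculate the tip:
20% of $55 = $11
Add tip to meal cost:
$55 + $11 = $66

$66


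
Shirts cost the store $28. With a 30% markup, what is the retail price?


Calculate the markup amount:
30% of $28 = $8.40
Add to cost:
$28 + $8.40 = $36.40

$36.40


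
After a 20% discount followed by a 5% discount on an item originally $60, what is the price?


First discount:
20% of $60 = $12
Price after first discount:
$60 - $12 = $48
Second discount:
5% of $48 = $2.40
Final price:
$48 - $2.40 = $45.60

$45.60


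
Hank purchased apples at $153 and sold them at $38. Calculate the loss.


Selling price = $38
Cost price = $153
Loss = cost price - selling price:
Loss = $153 - $38 = $115

$115


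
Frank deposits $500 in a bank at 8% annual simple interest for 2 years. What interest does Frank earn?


Use the formula I = P x R x T / 100
P x R x T = 500 x 8 x 2 = 8000
I = 8000 / 100 = $80

$80


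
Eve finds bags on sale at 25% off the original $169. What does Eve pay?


Calculate the discount amount:
25% of $169 = $42.25
Subtract from original:
$169 - $42.25 = $126.75

$126.75


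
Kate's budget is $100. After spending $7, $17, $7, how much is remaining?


Add up expenses:
$7 + $17 + $7 = $31
Subtract from budget:
$100 - $31 = $69

$69


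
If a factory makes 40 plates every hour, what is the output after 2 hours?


Production rate: 40 plates per hour
Time: 2 hours
Total: 40 x 2 = 80 plates

80 plates


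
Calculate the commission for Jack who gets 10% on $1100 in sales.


Convert rate to decimal:
10% = 0.1
Multiply by sales:
$1100 x 0.1 = $110

$110


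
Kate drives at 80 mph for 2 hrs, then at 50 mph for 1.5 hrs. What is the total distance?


Leg 1 distance:
80 x 2 = 160 miles
Leg 2 distance:
50 x 1.5 = 75 miles
Total distance:
160 + 75 = 235 miles

235 miles


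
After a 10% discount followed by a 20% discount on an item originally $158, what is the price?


First discount:
10% of $158 = $15.80
Price after first discount:
$158 - $15.80 = $142.20
Second discount:
20% of $142.20 = $28.44
Final price:
$142.20 - $28.44 = $113.76

$113.76


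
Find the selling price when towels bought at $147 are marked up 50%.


Calculate the markup amount:
50% of $147 = $73.50
Add to cost:
$147 + $73.50 = $220.50

$220.50


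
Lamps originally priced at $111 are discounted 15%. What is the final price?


Calculate the discount amount:
15% of $111 = $16.65
Subtract from original:
$111 - $16.65 = $94.35

$94.35


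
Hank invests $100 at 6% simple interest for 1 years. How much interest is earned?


Use the formula I = P x R x T / 100
P x R x T = 100 x 6 x 1 = 600
I = 600 / 100 = $6

$6


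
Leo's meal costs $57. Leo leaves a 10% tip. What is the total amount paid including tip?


Calculate the tip:
10% of $57 = $5.70
Add tip to meal cost:
$57 + $5.70 = $62.70

$62.70


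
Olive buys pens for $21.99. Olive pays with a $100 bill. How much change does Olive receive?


Start with the amount paid:
$100
Subtract the price:
$100 - $21.99 = $78.01

$78.01


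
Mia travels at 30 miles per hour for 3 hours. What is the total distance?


Use the formula: distance = speed x time
Speed = 30 mph, Time = 3 hours
30 x 3 = 90 miles

90 miles


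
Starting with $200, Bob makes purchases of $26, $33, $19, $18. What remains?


Add up expenses:
$26 + $33 + $19 + $18 = $96
Subtract from budget:
$200 - $96 = $104

$104


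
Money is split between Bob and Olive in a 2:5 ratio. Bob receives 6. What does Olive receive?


Find the multiplier:
6 / 2 = 3
Apply to Olive's share:
5 x 3 = 15

15


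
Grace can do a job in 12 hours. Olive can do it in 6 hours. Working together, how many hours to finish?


Grace's rate: 1/12 of the job per hour
Olive's rate: 1/6 of the job per hour
Combined rate: 1/12 + 1/6 = 1/4 per hour
Time = 1 / (1/4) = 4 hours

4 hours


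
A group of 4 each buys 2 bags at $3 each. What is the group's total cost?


Cost per person:
2 x $3 = $6
Group total:
4 x $6 = $24

$24


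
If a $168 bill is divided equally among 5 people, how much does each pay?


Total bill: $168
Number of people: 5
Each pays: $168 / 5 = $33.60

$33.60


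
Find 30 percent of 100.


Convert percentage to decimal:
30% = 0.3
Multiply:
100 x 0.3 = 30

30


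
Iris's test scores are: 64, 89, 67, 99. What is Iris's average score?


Add the scores:
64 + 89 + 67 + 99 = 319
Divide by the number of tests:
319 / 4 = 79.75

79.75


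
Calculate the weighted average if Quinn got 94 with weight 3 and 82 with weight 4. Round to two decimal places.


Weighted sum:
3 x 94 + 4 x 82 = 610
Total weight:
3 + 4 = 7
Weighted average:
610 / 7 = 87.1428... ≈ 87.14

87.14


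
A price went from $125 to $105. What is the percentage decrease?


Find the absolute change:
|105 - 125| = 20
Divide by original and multiply by 100:
20 / 125 x 100 = 16%

16%


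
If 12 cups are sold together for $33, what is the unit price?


Total cost: $33
Number of items: 12
Unit price: $33 / 12 = $2.75

$2.75


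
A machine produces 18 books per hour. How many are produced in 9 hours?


Production rate: 18 books per hour
Time: 9 hours
Total: 18 x 9 = 162 books

162 books


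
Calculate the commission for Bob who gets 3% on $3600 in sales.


Convert rate to decimal:
3% = 0.03
Multiply by sales:
$3600 x 0.03 = $108

$108


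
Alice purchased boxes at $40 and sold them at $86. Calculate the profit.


Selling price = $86
Cost price = $40
Profit = selling price - cost price:
Profit = $86 - $40 = $46

$46


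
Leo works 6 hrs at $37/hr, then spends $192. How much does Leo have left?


Calculate earnings:
6 x $37 = $222
Subtract spending:
$222 - $192 = $30

$30


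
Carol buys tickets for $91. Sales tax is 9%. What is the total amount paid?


Calculate the tax:
9% of $91 = $8.19
Add tax to price:
$91 + $8.19 = $99.19

$99.19


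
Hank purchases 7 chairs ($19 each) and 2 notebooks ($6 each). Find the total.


Cost of chairs:
7 x $19 = $133
Cost of notebooks:
2 x $6 = $12
Add both:
$133 + $12 = $145

$145


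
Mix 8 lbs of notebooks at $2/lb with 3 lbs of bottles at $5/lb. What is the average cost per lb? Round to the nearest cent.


Cost of notebooks:
8 x $2 = $16
Cost of bottles:
3 x $5 = $15
Total cost: $16 + $15 = $31
Total weight: 11 lbs
Average: $31 / 11 = $2.8181... ≈ $2.82/lb

$2.82/lb


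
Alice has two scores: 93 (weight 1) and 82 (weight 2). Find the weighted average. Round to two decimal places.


Weighted sum:
1 x 93 + 2 x 82 = 257
Total weight:
1 + 2 = 3
Weighted average:
257 / 3 = 85.6666... ≈ 85.67

85.67


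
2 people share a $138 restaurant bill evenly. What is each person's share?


Total bill: $138
Number of people: 2
Each pays: $138 / 2 = $69

$69


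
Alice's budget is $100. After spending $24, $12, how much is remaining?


Add up expenses:
$24 + $12 = $36
Subtract from budget:
$100 - $36 = $64

$64


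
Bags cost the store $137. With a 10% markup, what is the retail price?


Calculate the markup amount:
10% of $137 = $13.70
Add to cost:
$137 + $13.70 = $150.70

$150.70


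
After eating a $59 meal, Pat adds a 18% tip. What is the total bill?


Calculate the tip:
18% of $59 = $10.62
Add tip to meal cost:
$59 + $10.62 = $69.62

$69.62


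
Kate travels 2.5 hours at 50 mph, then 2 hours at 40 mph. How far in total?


Leg 1 distance:
50 x 2.5 = 125 miles
Leg 2 distance:
40 x 2 = 80 miles
Total distance:
125 + 80 = 205 miles

205 miles


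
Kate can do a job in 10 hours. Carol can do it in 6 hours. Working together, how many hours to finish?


Kate's rate: 1/10 of the job per hour
Carol's rate: 1/6 of the job per hour
Combined rate: 1/10 + 1/6 = 4/15 per hour
Time = 1 / (4/15) = 15/4 = 3.75 hours

3.75 hours


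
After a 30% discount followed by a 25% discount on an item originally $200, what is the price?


First discount:
30% of $200 = $60
Price after first discount:
$200 - $60 = $140
Second discount:
25% of $140 = $35
Final price:
$140 - $35 = $105

$105


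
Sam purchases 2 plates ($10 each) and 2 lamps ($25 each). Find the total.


Cost of plates:
2 x $10 = $20
Cost of lamps:
2 x $25 = $50
Add both:
$20 + $50 = $70

$70


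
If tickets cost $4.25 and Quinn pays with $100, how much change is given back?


Start with the amount paid:
$100
Subtract the price:
$100 - $4.25 = $95.75

$95.75


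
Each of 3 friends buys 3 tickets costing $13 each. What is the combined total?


Cost per person:
3 x $13 = $39
Group total:
3 x $39 = $117

$117


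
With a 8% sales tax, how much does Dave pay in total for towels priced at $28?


Calculate the tax:
8% of $28 = $2.24
Add tax to price:
$28 + $2.24 = $30.24

$30.24


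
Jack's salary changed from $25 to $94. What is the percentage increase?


Find the absolute change:
|94 - 25| = 69
Divide by original and multiply by 100:
69 / 25 x 100 = 276%

276%


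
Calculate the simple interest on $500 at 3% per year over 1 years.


Use the formula I = P x R x T / 100
P x R x T = 500 x 3 x 1 = 1500
I = 1500 / 100 = $15

$15


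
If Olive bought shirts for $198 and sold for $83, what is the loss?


Selling price = $83
Cost price = $198
Loss = cost price - selling price:
Loss = $198 - $83 = $115

$115


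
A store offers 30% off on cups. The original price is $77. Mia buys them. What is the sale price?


Calculate the discount amount:
30% of $77 = $23.10
Subtract from original:
$77 - $23.10 = $53.90

$53.90


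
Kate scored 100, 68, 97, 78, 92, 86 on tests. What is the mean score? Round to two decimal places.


Add the scores:
100 + 68 + 97 + 78 + 92 + 86 = 521
Divide by the number of tests:
521 / 6 = 86.8333... ≈ 86.83

86.83


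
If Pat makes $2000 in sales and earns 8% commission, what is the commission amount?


Convert rate to decimal:
8% = 0.08
Multiply by sales:
$2000 x 0.08 = $160

$160


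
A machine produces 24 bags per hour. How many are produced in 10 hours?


Production rate: 24 bags per hour
Time: 10 hours
Total: 24 x 10 = 240 bags

240 bags


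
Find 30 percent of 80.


Convert percentage to decimal:
30% = 0.3
Multiply:
80 x 0.3 = 24

24


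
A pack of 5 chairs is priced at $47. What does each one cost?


Total cost: $47
Number of items: 5
Unit price: $47 / 5 = $9.40

$9.40


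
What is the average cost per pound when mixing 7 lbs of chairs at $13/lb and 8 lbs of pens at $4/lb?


Cost of chairs:
7 x $13 = $91
Cost of pens:
8 x $4 = $32
Total cost: $91 + $32 = $123
Total weight: 15 lbs
Average: $123 / 15 = $8.20/lb

$8.20/lb


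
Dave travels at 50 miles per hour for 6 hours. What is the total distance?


Use the formula: distance = speed x time
Speed = 50 mph, Time = 6 hours
50 x 6 = 300 miles

300 miles


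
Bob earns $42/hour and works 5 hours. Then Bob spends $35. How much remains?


Calculate earnings:
5 x $42 = $210
Subtract spending:
$210 - $35 = $175

$175


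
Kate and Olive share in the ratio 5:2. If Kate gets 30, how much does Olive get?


Find the multiplier:
30 / 5 = 6
Apply to Olive's share:
2 x 6 = 12

12


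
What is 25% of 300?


Convert percentage to decimal:
25% = 0.25
Multiply:
300 x 0.25 = 75

75


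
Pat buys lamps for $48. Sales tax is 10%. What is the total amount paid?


Calculate the tax:
10% of $48 = $4.80
Add tax to price:
$48 + $4.80 = $52.80

$52.80


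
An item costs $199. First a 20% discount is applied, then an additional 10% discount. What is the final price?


First discount:
20% of $199 = $39.80
Price after first discount:
$199 - $39.80 = $159.20
Second discount:
10% of $159.20 = $15.92
Final price:
$159.20 - $15.92 = $143.28

$143.28


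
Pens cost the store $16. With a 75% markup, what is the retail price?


Calculate the markup amount:
75% of $16 = $12
Add to cost:
$16 + $12 = $28

$28


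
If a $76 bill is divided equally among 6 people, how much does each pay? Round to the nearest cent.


Total bill: $76
Number of people: 6
Each pays: $76 / 6 = $12.6666... ≈ $12.67

$12.67


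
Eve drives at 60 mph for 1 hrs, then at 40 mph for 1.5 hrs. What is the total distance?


Leg 1 distance:
60 x 1 = 60 miles
Leg 2 distance:
40 x 1.5 = 60 miles
Total distance:
60 + 60 = 120 miles

120 miles


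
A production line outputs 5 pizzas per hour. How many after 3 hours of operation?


Production rate: 5 pizzas per hour
Time: 3 hours
Total: 5 x 3 = 15 pizzas

15 pizzas


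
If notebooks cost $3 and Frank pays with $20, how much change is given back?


Start with the amount paid:
$20
Subtract the price:
$20 - $3 = $17

$17


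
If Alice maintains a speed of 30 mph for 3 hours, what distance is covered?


Use the formula: distance = speed x time
Speed = 30 mph, Time = 3 hours
30 x 3 = 90 miles

90 miles


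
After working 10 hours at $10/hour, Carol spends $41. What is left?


Calculate earnings:
10 x $10 = $100
Subtract spending:
$100 - $41 = $59

$59


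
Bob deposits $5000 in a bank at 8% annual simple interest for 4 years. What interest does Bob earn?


Use the formula I = P x R x T / 100
P x R x T = 5000 x 8 x 4 = 160000
I = 160000 / 100 = $1600

$1600


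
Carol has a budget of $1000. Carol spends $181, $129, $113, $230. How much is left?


Add up expenses:
$181 + $129 + $113 + $230 = $653
Subtract from budget:
$1000 - $653 = $347

$347


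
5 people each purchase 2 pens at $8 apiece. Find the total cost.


Cost per person:
2 x $8 = $16
Group total:
5 x $16 = $80

$80


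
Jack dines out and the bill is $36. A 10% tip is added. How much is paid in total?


Calculate the tip:
10% of $36 = $3.60
Add tip to meal cost:
$36 + $3.60 = $39.60

$39.60


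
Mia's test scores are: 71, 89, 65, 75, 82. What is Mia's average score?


Add the scores:
71 + 89 + 65 + 75 + 82 = 382
Divide by the number of tests:
382 / 5 = 76.4

76.4


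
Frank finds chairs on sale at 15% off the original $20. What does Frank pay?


Calculate the discount amount:
15% of $20 = $3
Subtract from original:
$20 - $3 = $17

$17


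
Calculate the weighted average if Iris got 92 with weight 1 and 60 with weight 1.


Weighted sum:
1 x 92 + 1 x 60 = 152
Total weight:
1 + 1 = 2
Weighted average:
152 / 2 = 76

76


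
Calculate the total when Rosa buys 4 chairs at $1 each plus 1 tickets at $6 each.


Cost of chairs:
4 x $1 = $4
Cost of tickets:
1 x $6 = $6
Add both:
$4 + $6 = $10

$10


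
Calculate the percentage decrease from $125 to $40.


Find the absolute change:
|40 - 125| = 85
Divide by original and multiply by 100:
85 / 125 x 100 = 68%

68%


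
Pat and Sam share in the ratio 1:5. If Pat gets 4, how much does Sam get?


Find the multiplier:
4 / 1 = 4
Apply to Sam's share:
5 x 4 = 20

20


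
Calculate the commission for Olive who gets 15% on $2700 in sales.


Convert rate to decimal:
15% = 0.15
Multiply by sales:
$2700 x 0.15 = $405

$405


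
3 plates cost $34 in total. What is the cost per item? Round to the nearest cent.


Total cost: $34
Number of items: 3
Unit price: $34 / 3 = $11.3333... ≈ $11.33

$11.33


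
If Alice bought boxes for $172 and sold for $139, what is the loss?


Selling price = $139
Cost price = $172
Loss = cost price - selling price:
Loss = $172 - $139 = $33

$33


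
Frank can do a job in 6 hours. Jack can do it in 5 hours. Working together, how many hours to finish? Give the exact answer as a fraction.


Frank's rate: 1/6 of the job per hour
Jack's rate: 1/5 of the job per hour
Combined rate: 1/6 + 1/5 = 11/30 per hour
Time = 1 / (11/30) = 30/11 hours (≈ 2.73 hours)

30/11 hours


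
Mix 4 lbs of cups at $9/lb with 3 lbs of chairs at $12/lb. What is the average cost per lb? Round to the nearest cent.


Cost of cups:
4 x $9 = $36
Cost of chairs:
3 x $12 = $36
Total cost: $36 + $36 = $72
Total weight: 7 lbs
Average: $72 / 7 = $10.2857... ≈ $10.29/lb

$10.29/lb


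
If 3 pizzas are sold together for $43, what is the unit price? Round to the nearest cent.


Total cost: $43
Number of items: 3
Unit price: $43 / 3 = $14.3333... ≈ $14.33

$14.33


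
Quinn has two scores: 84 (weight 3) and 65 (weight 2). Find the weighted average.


Weighted sum:
3 x 84 + 2 x 65 = 382
Total weight:
3 + 2 = 5
Weighted average:
382 / 5 = 76.4

76.4


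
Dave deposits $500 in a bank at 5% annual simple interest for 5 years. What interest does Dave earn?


Use the formula I = P x R x T / 100
P x R x T = 500 x 5 x 5 = 12500
I = 12500 / 100 = $125

$125


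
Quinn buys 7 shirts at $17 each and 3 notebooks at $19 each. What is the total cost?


Cost of shirts:
7 x $17 = $119
Cost of notebooks:
3 x $19 = $57
Add both:
$119 + $57 = $176

$176


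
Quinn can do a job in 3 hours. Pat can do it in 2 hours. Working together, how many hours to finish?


Quinn's rate: 1/3 of the job per hour
Pat's rate: 1/2 of the job per hour
Combined rate: 1/3 + 1/2 = 5/6 per hour
Time = 1 / (5/6) = 6/5 = 1.2 hours

1.2 hours


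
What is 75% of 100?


Convert percentage to decimal:
75% = 0.75
Multiply:
100 x 0.75 = 75

75
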